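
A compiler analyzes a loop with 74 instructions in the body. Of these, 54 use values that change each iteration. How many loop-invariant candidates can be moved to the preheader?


Invariant candidates = total - loop-dependent
= 74 - 54 = 20

20


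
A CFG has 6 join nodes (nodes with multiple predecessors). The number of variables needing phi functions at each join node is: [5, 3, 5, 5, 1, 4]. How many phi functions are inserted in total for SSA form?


Total phi functions = sum of phi functions at each join node
= 5 + 3 + 5 + 5 + 1 + 4 = 23

23


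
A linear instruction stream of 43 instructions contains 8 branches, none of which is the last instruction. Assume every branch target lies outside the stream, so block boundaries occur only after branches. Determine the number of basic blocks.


With no in-sequence branch targets, the leaders are the first instruction plus the instruction after each branch.
Number of basic blocks = branches + 1
= 8 + 1 = 9

9


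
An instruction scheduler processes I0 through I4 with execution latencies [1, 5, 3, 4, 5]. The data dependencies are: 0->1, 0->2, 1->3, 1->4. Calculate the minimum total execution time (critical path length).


Compute longest path through dependency graph: dist(Ik) = max over predecessors of dist + latency(Ik).
dist(I0) = latency 1 = 1
dist(I1) = dist(I0) + 5 = 1 + 5 = 6
dist(I2) = dist(I0) + 3 = 1 + 3 = 4
dist(I3) = dist(I1) + 4 = 6 + 4 = 10
dist(I4) = dist(I1) + 5 = 6 + 5 = 11
Critical path = max dist = 11

11


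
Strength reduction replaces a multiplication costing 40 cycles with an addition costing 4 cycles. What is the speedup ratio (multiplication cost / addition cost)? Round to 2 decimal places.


Ratio = mult_cost / add_cost = 40 / 4 = 10.0

10.0


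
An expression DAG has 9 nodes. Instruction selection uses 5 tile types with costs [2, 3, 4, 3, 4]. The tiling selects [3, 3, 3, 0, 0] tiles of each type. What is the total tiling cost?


Total cost = sum(count_i * cost_i)
= 3*2 + 3*3 + 3*4 + 0*3 + 0*4
= 27

27


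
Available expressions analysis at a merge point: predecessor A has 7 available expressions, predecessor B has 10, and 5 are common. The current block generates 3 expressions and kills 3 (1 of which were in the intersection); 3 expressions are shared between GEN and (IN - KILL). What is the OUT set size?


IN = intersection of predecessors = 5
IN - KILL = 5 - 1 = 4
|OUT| = |GEN| + |IN - KILL| - |GEN ∩ (IN - KILL)| = 3 + 4 - 3 = 4

4


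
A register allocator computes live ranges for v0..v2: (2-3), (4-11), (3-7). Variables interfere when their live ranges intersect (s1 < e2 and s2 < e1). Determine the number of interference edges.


Check all pairs for overlapping intervals.
Two intervals (s1,e1) and (s2,e2) overlap if s1 < e2 and s2 < e1.
v0 (2-3) vs v1..v2: overlaps none -> 0
v1 (4-11) vs v2: overlaps v2 -> 1
Total overlapping pairs = 0 + 1 = 1

1


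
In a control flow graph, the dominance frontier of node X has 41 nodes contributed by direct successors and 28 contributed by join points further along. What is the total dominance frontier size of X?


DF(X) = direct successor contributions + join point contributions
= 41 + 28 = 69

69


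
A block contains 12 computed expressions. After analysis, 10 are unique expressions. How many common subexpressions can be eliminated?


CSE count = total expressions - unique expressions
= 12 - 10 = 2

2


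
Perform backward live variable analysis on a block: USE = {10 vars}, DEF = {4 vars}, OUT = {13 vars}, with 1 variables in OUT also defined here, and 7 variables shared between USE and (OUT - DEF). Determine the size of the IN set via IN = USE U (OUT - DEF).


OUT - DEF: 13 - 1 = 12
|IN| = |USE| + |OUT - DEF| - |USE ∩ (OUT - DEF)| = 10 + 12 - 7 = 15

15


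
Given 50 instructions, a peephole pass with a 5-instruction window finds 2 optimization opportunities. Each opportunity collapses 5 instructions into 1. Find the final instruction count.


Each match removes 4 instructions.
Total removed = 2 * 4 = 8
Remaining = 50 - 8 = 42

42


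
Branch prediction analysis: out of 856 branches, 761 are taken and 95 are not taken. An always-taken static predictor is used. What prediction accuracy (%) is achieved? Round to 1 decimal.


Predictor: always-taken
Correct predictions = 761
Accuracy = 761 / 856 * 100 = 88.9%

88.9


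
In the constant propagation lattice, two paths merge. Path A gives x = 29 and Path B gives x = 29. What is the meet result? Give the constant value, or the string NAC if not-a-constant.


Meet operation: if both paths give the same constant, result is that constant; if they differ, result is NAC (not-a-constant).
Path A: 29, Path B: 29 -> equal
Result: constant -> 29

29


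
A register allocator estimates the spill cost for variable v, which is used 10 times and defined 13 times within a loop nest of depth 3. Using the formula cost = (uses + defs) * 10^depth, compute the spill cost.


uses + defs = 10 + 13 = 23
10^3 = 1000
Spill cost = 23 * 1000 = 23000

23000


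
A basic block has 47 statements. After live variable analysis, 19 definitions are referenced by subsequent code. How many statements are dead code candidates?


Dead code = total statements - live definitions
= 47 - 19 = 28

28


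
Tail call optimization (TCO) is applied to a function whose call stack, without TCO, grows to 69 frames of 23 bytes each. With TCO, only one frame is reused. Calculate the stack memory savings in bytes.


Without TCO: 69 * 23 = 1587 bytes
With TCO: reuse 1 frame = 23 bytes
Savings = 1587 - 23 = 1564

1564


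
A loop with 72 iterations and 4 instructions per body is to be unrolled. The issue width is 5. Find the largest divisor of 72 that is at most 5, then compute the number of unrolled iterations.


Largest divisor of 72 <= 5 is 4
New iterations = 72 / 4 = 18

18


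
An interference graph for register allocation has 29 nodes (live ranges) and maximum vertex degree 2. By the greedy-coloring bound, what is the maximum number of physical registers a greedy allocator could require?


Greedy coloring never needs more than (max_degree + 1) colors: when coloring a vertex, at most max_degree neighbors are already colored.
Upper bound = 2 + 1 = 3

3


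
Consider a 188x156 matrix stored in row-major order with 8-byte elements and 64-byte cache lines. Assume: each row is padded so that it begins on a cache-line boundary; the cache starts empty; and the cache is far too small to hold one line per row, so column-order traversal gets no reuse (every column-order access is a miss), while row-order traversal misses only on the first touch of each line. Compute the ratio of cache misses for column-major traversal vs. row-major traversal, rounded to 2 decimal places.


Each row occupies 156 * 8 = 1248 bytes and starts on a line boundary, so it spans ceil(1248 / 64) = 20 cache lines.
Row-major traversal misses (one per line touched): 188 * ceil(156 * 8 / 64) = 3760
Column-major traversal misses (no reuse, every access misses): 188 * 156 = 29328
Ratio = 29328 / 3760 = 7.8

7.8


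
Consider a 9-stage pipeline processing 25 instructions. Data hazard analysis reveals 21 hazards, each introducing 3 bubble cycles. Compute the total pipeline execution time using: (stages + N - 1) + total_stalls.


Base cycles = 9 + 25 - 1 = 33
Total stalls = 21 * 3 = 63
Total = 33 + 63 = 96

96


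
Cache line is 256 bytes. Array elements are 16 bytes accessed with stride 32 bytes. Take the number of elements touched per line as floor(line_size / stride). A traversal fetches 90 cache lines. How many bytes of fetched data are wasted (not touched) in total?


Elements per line = floor(256 / 32) = 8
Bytes used per line = 8 * 16 = 128
Wasted per line = 256 - 128 = 128
Total wasted = 128 * 90 = 11520

11520


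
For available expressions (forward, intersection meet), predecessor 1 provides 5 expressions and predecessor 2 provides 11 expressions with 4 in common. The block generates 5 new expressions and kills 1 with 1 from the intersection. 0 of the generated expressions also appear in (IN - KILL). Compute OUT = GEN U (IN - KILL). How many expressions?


IN = intersection of predecessors = 4
IN - KILL = 4 - 1 = 3
|OUT| = |GEN| + |IN - KILL| - |GEN ∩ (IN - KILL)| = 5 + 3 - 0 = 8

8


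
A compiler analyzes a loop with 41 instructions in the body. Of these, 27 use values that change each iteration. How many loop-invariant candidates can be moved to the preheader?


Invariant candidates = total - loop-dependent
= 41 - 27 = 14

14


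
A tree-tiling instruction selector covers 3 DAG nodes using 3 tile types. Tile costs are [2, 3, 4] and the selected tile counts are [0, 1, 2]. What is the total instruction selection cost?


Total cost = sum(count_i * cost_i)
= 0*2 + 1*3 + 2*4
= 11

11


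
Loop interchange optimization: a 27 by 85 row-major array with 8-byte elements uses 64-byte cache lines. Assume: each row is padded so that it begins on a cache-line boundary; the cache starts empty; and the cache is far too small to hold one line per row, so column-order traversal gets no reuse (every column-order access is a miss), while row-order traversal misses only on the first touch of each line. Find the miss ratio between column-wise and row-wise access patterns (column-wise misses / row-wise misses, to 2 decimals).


Each row occupies 85 * 8 = 680 bytes and starts on a line boundary, so it spans ceil(680 / 64) = 11 cache lines.
Row-major traversal misses (one per line touched): 27 * ceil(85 * 8 / 64) = 297
Column-major traversal misses (no reuse, every access misses): 27 * 85 = 2295
Ratio = 2295 / 297 = 7.73

7.73


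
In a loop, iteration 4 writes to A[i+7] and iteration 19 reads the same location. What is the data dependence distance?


Distance = read iteration - write iteration
= 19 - 4 = 15

15


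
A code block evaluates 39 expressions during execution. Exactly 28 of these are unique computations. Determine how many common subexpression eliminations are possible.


CSE count = total expressions - unique expressions
= 39 - 28 = 11

11


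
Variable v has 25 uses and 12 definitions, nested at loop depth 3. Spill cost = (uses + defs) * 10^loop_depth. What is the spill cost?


uses + defs = 25 + 12 = 37
10^3 = 1000
Spill cost = 37 * 1000 = 37000

37000


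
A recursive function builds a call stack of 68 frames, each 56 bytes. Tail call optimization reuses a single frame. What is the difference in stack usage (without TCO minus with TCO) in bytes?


Without TCO: 68 * 56 = 3808 bytes
With TCO: reuse 1 frame = 56 bytes
Savings = 3808 - 56 = 3752

3752


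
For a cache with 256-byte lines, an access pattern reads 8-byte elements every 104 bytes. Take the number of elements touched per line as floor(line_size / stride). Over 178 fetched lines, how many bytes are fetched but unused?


Elements per line = floor(256 / 104) = 2
Bytes used per line = 2 * 8 = 16
Wasted per line = 256 - 16 = 240
Total wasted = 240 * 178 = 42720

42720


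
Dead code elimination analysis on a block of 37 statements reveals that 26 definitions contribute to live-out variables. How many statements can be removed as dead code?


Dead code = total statements - live definitions
= 37 - 26 = 11

11


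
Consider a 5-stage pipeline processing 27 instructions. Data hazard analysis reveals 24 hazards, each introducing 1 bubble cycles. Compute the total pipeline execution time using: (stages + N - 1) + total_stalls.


Base cycles = 5 + 27 - 1 = 31
Total stalls = 24 * 1 = 24
Total = 31 + 24 = 55

55


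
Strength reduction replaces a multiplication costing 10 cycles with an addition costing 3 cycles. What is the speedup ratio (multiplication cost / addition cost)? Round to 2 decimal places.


Ratio = mult_cost / add_cost = 10 / 3 = 3.33

3.33


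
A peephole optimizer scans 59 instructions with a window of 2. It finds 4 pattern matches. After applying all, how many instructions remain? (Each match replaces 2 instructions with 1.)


Each match removes 1 instructions.
Total removed = 4 * 1 = 4
Remaining = 59 - 4 = 55

55


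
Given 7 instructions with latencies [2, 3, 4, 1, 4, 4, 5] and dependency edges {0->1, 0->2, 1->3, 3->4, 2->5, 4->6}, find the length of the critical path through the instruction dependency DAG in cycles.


Compute longest path through dependency graph: dist(Ik) = max over predecessors of dist + latency(Ik).
dist(I0) = latency 2 = 2
dist(I1) = dist(I0) + 3 = 2 + 3 = 5
dist(I2) = dist(I0) + 4 = 2 + 4 = 6
dist(I3) = dist(I1) + 1 = 5 + 1 = 6
dist(I4) = dist(I3) + 4 = 6 + 4 = 10
dist(I5) = dist(I2) + 4 = 6 + 4 = 10
dist(I6) = dist(I4) + 5 = 10 + 5 = 15
Critical path = max dist = 15

15


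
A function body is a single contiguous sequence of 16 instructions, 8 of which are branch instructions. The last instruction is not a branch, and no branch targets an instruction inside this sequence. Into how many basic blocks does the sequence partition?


With no in-sequence branch targets, the leaders are the first instruction plus the instruction after each branch.
Number of basic blocks = branches + 1
= 8 + 1 = 9

9


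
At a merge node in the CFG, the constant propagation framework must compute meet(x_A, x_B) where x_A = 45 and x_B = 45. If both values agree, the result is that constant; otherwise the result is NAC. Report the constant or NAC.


Meet operation: if both paths give the same constant, result is that constant; if they differ, result is NAC (not-a-constant).
Path A: 45, Path B: 45 -> equal
Result: constant -> 45

45


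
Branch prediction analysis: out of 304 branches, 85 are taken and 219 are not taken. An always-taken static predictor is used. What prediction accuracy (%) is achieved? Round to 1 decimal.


Predictor: always-taken
Correct predictions = 85
Accuracy = 85 / 304 * 100 = 28.0%

28.0


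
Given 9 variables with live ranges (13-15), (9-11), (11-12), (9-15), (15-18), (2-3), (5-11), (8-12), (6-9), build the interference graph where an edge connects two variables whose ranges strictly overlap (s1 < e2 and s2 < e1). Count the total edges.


Check all pairs for overlapping intervals.
Two intervals (s1,e1) and (s2,e2) overlap if s1 < e2 and s2 < e1.
v0 (13-15) vs v1..v8: overlaps v3 -> 1
v1 (9-11) vs v2..v8: overlaps v3, v6, v7 -> 3
v2 (11-12) vs v3..v8: overlaps v3, v7 -> 2
v3 (9-15) vs v4..v8: overlaps v6, v7 -> 2
v4 (15-18) vs v5..v8: overlaps none -> 0
v5 (2-3) vs v6..v8: overlaps none -> 0
v6 (5-11) vs v7..v8: overlaps v7, v8 -> 2
v7 (8-12) vs v8: overlaps v8 -> 1
Total overlapping pairs = 1 + 3 + 2 + 2 + 0 + 0 + 2 + 1 = 11

11


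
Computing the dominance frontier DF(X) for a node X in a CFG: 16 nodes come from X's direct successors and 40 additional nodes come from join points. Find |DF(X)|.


DF(X) = direct successor contributions + join point contributions
= 16 + 40 = 56

56


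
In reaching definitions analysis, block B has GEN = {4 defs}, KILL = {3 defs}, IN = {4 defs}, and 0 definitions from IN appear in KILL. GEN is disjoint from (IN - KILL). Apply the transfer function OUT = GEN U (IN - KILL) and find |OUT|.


IN - KILL: 4 - 0 = 4 surviving definitions
OUT = GEN + surviving = 4 + 4 = 8

8


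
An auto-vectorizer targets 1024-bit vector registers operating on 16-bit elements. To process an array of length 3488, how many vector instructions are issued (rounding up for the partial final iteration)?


Width = 1024 / 16 = 64 elements per vector op
Iterations = ceil(3488 / 64) = 55

55


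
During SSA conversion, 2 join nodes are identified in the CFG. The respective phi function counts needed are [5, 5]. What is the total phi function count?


Total phi functions = sum of phi functions at each join node
= 5 + 5 = 10

10


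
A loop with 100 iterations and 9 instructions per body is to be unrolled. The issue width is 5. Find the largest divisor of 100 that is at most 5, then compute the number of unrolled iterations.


Largest divisor of 100 <= 5 is 5
New iterations = 100 / 5 = 20

20


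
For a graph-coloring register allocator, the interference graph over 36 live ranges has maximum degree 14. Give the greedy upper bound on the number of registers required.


Greedy coloring never needs more than (max_degree + 1) colors: when coloring a vertex, at most max_degree neighbors are already colored.
Upper bound = 14 + 1 = 15

15


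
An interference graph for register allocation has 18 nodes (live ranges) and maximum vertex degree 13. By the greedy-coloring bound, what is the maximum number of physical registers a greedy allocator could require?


Greedy coloring never needs more than (max_degree + 1) colors: when coloring a vertex, at most max_degree neighbors are already colored.
Upper bound = 13 + 1 = 14

14


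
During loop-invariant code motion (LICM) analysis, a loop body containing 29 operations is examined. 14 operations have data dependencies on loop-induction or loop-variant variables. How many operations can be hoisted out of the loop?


Invariant candidates = total - loop-dependent
= 29 - 14 = 15

15


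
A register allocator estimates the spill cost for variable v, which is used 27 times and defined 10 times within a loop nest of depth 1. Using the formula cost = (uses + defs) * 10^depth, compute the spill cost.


uses + defs = 27 + 10 = 37
10^1 = 10
Spill cost = 37 * 10 = 370

370


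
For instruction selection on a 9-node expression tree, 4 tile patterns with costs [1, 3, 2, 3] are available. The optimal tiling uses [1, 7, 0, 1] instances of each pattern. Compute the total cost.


Total cost = sum(count_i * cost_i)
= 1*1 + 7*3 + 0*2 + 1*3
= 25

25


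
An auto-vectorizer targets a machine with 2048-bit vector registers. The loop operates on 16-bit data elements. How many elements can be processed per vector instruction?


Width = SIMD bits / data type bits
= 2048 / 16 = 128

128


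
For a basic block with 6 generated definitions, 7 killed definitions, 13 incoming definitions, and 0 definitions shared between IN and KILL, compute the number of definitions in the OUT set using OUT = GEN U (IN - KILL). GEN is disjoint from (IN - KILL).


IN - KILL: 13 - 0 = 13 surviving definitions
OUT = GEN + surviving = 6 + 13 = 19

19


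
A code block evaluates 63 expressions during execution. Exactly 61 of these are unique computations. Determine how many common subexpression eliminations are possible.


CSE count = total expressions - unique expressions
= 63 - 61 = 2

2


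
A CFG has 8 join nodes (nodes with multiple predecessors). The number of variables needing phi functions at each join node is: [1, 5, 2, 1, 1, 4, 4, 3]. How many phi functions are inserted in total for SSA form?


Total phi functions = sum of phi functions at each join node
= 1 + 5 + 2 + 1 + 1 + 4 + 4 + 3 = 21

21


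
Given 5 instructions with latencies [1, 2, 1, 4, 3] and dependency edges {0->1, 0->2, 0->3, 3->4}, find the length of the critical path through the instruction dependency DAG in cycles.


Compute longest path through dependency graph: dist(Ik) = max over predecessors of dist + latency(Ik).
dist(I0) = latency 1 = 1
dist(I1) = dist(I0) + 2 = 1 + 2 = 3
dist(I2) = dist(I0) + 1 = 1 + 1 = 2
dist(I3) = dist(I0) + 4 = 1 + 4 = 5
dist(I4) = dist(I3) + 3 = 5 + 3 = 8
Critical path = max dist = 8

8


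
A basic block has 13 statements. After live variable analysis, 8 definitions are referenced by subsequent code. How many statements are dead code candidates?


Dead code = total statements - live definitions
= 13 - 8 = 5

5


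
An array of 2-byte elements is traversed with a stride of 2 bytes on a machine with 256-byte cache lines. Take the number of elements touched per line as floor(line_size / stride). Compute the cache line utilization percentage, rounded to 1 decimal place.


Elements per cache line = floor(256 / 2) = 128
Bytes used = 128 * 2 = 256
Utilization = 256 / 256 * 100 = 100.0%

100.0


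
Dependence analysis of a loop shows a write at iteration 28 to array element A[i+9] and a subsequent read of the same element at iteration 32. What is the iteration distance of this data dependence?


Distance = read iteration - write iteration
= 32 - 28 = 4

4


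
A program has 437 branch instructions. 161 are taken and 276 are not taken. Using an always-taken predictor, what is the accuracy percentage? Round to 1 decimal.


Predictor: always-taken
Correct predictions = 161
Accuracy = 161 / 437 * 100 = 36.8%

36.8


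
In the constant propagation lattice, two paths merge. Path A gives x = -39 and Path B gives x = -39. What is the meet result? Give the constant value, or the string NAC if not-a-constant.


Meet operation: if both paths give the same constant, result is that constant; if they differ, result is NAC (not-a-constant).
Path A: -39, Path B: -39 -> equal
Result: constant -> -39

-39


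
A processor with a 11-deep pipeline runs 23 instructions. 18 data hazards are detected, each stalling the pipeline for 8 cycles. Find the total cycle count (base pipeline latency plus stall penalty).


Base cycles = 11 + 23 - 1 = 33
Total stalls = 18 * 8 = 144
Total = 33 + 144 = 177

177


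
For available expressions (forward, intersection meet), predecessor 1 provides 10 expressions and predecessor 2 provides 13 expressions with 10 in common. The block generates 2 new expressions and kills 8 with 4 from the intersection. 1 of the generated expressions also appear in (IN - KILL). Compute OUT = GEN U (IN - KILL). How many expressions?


IN = intersection of predecessors = 10
IN - KILL = 10 - 4 = 6
|OUT| = |GEN| + |IN - KILL| - |GEN ∩ (IN - KILL)| = 2 + 6 - 1 = 7

7


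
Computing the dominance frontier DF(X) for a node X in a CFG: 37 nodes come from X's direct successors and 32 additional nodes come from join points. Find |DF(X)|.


DF(X) = direct successor contributions + join point contributions
= 37 + 32 = 69

69


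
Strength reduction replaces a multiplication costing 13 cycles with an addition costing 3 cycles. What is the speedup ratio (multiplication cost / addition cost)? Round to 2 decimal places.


Ratio = mult_cost / add_cost = 13 / 3 = 4.33

4.33


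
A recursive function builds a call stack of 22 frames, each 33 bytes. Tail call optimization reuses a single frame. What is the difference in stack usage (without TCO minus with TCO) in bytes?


Without TCO: 22 * 33 = 726 bytes
With TCO: reuse 1 frame = 33 bytes
Savings = 726 - 33 = 693

693


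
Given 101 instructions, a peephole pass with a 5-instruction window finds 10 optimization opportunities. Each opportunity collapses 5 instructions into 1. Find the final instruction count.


Each match removes 4 instructions.
Total removed = 10 * 4 = 40
Remaining = 101 - 40 = 61

61


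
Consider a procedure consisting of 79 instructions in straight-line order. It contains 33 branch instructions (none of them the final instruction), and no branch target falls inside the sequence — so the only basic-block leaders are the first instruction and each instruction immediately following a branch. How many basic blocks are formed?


With no in-sequence branch targets, the leaders are the first instruction plus the instruction after each branch.
Number of basic blocks = branches + 1
= 33 + 1 = 34

34


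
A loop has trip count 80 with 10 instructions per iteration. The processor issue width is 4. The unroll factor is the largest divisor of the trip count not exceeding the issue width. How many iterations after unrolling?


Largest divisor of 80 <= 4 is 4
New iterations = 80 / 4 = 20

20


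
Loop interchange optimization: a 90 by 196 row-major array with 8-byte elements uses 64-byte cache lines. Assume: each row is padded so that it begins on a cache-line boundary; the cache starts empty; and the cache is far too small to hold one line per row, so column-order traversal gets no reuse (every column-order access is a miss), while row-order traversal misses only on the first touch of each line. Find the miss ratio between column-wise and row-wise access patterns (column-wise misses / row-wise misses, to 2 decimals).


Each row occupies 196 * 8 = 1568 bytes and starts on a line boundary, so it spans ceil(1568 / 64) = 25 cache lines.
Row-major traversal misses (one per line touched): 90 * ceil(196 * 8 / 64) = 2250
Column-major traversal misses (no reuse, every access misses): 90 * 196 = 17640
Ratio = 17640 / 2250 = 7.84

7.84


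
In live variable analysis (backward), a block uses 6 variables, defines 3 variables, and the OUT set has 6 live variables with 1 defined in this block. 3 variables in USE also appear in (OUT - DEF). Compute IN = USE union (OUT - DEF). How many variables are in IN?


OUT - DEF: 6 - 1 = 5
|IN| = |USE| + |OUT - DEF| - |USE ∩ (OUT - DEF)| = 6 + 5 - 3 = 8

8


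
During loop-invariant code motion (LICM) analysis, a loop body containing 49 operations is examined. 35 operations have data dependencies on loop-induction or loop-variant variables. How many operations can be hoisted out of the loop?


Invariant candidates = total - loop-dependent
= 49 - 35 = 14

14


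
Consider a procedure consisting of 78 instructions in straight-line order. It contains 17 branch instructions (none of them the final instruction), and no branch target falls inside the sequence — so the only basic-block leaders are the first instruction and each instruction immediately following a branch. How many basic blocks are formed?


With no in-sequence branch targets, the leaders are the first instruction plus the instruction after each branch.
Number of basic blocks = branches + 1
= 17 + 1 = 18

18


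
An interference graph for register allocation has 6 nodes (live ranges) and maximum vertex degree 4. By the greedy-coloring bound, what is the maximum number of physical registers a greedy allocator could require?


Greedy coloring never needs more than (max_degree + 1) colors: when coloring a vertex, at most max_degree neighbors are already colored.
Upper bound = 4 + 1 = 5

5


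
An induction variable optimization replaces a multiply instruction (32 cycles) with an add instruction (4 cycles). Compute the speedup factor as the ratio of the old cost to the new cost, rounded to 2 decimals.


Ratio = mult_cost / add_cost = 32 / 4 = 8.0

8.0


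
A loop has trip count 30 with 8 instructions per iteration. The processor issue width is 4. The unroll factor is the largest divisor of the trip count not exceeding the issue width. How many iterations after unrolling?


Largest divisor of 30 <= 4 is 3
New iterations = 30 / 3 = 10

10


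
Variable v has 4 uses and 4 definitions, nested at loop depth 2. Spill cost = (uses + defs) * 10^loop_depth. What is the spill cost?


uses + defs = 4 + 4 = 8
10^2 = 100
Spill cost = 8 * 100 = 800

800


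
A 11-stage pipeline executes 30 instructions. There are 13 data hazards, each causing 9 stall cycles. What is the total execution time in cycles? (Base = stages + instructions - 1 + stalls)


Base cycles = 11 + 30 - 1 = 40
Total stalls = 13 * 9 = 117
Total = 40 + 117 = 157

157


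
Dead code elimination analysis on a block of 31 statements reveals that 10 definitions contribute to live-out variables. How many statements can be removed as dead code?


Dead code = total statements - live definitions
= 31 - 10 = 21

21


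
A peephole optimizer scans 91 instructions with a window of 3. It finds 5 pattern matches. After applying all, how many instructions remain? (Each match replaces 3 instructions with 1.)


Each match removes 2 instructions.
Total removed = 5 * 2 = 10
Remaining = 91 - 10 = 81

81


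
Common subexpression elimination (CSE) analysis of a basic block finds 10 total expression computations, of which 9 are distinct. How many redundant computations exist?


CSE count = total expressions - unique expressions
= 10 - 9 = 1

1


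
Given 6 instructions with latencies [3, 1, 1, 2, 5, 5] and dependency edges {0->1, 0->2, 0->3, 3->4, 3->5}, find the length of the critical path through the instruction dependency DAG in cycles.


Compute longest path through dependency graph: dist(Ik) = max over predecessors of dist + latency(Ik).
dist(I0) = latency 3 = 3
dist(I1) = dist(I0) + 1 = 3 + 1 = 4
dist(I2) = dist(I0) + 1 = 3 + 1 = 4
dist(I3) = dist(I0) + 2 = 3 + 2 = 5
dist(I4) = dist(I3) + 5 = 5 + 5 = 10
dist(I5) = dist(I3) + 5 = 5 + 5 = 10
Critical path = max dist = 10

10


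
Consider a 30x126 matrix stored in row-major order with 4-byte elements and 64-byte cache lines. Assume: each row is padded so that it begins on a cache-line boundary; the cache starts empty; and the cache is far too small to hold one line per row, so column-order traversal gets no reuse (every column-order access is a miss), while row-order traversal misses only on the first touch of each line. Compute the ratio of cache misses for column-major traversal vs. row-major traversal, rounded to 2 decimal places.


Each row occupies 126 * 4 = 504 bytes and starts on a line boundary, so it spans ceil(504 / 64) = 8 cache lines.
Row-major traversal misses (one per line touched): 30 * ceil(126 * 4 / 64) = 240
Column-major traversal misses (no reuse, every access misses): 30 * 126 = 3780
Ratio = 3780 / 240 = 15.75

15.75


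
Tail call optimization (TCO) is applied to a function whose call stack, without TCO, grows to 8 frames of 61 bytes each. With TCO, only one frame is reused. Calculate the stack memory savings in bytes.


Without TCO: 8 * 61 = 488 bytes
With TCO: reuse 1 frame = 61 bytes
Savings = 488 - 61 = 427

427


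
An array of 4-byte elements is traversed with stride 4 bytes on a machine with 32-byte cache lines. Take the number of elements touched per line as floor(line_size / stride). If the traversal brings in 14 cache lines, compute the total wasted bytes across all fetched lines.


Elements per line = floor(32 / 4) = 8
Bytes used per line = 8 * 4 = 32
Wasted per line = 32 - 32 = 0
Total wasted = 0 * 14 = 0

0


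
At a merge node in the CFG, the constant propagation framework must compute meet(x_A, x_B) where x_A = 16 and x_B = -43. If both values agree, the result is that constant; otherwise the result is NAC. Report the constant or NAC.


Meet operation: if both paths give the same constant, result is that constant; if they differ, result is NAC (not-a-constant).
Path A: 16, Path B: -43 -> differ
Result: not-a-constant -> NAC

NAC


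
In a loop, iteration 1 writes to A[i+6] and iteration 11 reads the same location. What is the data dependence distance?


Distance = read iteration - write iteration
= 11 - 1 = 10

10


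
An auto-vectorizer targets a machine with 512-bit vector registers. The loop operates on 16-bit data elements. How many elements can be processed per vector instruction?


Width = SIMD bits / data type bits
= 512 / 16 = 32

32


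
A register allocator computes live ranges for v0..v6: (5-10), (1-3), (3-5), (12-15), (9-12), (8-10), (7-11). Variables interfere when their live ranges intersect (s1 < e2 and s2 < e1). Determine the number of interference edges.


Check all pairs for overlapping intervals.
Two intervals (s1,e1) and (s2,e2) overlap if s1 < e2 and s2 < e1.
v0 (5-10) vs v1..v6: overlaps v4, v5, v6 -> 3
v1 (1-3) vs v2..v6: overlaps none -> 0
v2 (3-5) vs v3..v6: overlaps none -> 0
v3 (12-15) vs v4..v6: overlaps none -> 0
v4 (9-12) vs v5..v6: overlaps v5, v6 -> 2
v5 (8-10) vs v6: overlaps v6 -> 1
Total overlapping pairs = 3 + 0 + 0 + 0 + 2 + 1 = 6

6


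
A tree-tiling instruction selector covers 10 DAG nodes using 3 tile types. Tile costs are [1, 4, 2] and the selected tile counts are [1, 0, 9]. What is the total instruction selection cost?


Total cost = sum(count_i * cost_i)
= 1*1 + 0*4 + 9*2
= 19

19


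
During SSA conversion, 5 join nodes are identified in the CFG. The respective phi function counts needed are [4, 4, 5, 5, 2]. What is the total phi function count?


Total phi functions = sum of phi functions at each join node
= 4 + 4 + 5 + 5 + 2 = 20

20


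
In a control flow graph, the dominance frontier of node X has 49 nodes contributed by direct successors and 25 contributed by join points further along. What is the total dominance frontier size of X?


DF(X) = direct successor contributions + join point contributions
= 49 + 25 = 74

74


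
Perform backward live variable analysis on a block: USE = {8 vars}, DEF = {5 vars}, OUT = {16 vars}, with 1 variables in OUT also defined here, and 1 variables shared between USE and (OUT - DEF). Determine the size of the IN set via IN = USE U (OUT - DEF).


OUT - DEF: 16 - 1 = 15
|IN| = |USE| + |OUT - DEF| - |USE ∩ (OUT - DEF)| = 8 + 15 - 1 = 22

22


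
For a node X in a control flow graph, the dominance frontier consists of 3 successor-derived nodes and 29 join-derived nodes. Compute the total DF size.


DF(X) = direct successor contributions + join point contributions
= 3 + 29 = 32

32


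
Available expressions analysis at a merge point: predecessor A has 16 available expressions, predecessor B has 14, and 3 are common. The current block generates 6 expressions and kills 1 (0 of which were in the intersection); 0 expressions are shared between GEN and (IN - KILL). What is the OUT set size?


IN = intersection of predecessors = 3
IN - KILL = 3 - 0 = 3
|OUT| = |GEN| + |IN - KILL| - |GEN ∩ (IN - KILL)| = 6 + 3 - 0 = 9

9


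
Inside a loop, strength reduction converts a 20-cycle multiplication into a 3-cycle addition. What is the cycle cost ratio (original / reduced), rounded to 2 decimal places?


Ratio = mult_cost / add_cost = 20 / 3 = 6.67

6.67


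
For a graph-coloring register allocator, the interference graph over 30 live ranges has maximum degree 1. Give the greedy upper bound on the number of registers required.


Greedy coloring never needs more than (max_degree + 1) colors: when coloring a vertex, at most max_degree neighbors are already colored.
Upper bound = 1 + 1 = 2

2


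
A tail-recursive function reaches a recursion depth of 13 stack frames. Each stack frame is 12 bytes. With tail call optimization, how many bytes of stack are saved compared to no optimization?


Without TCO: 13 * 12 = 156 bytes
With TCO: reuse 1 frame = 12 bytes
Savings = 156 - 12 = 144

144


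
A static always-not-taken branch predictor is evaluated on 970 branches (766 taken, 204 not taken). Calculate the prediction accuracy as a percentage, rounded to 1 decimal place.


Predictor: always-not-taken
Correct predictions = 204
Accuracy = 204 / 970 * 100 = 21.0%

21.0


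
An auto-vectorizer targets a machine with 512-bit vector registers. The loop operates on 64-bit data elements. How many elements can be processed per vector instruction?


Width = SIMD bits / data type bits
= 512 / 64 = 8

8


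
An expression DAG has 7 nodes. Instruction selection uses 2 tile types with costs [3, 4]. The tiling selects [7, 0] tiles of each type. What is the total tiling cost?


Total cost = sum(count_i * cost_i)
= 7*3 + 0*4
= 21

21


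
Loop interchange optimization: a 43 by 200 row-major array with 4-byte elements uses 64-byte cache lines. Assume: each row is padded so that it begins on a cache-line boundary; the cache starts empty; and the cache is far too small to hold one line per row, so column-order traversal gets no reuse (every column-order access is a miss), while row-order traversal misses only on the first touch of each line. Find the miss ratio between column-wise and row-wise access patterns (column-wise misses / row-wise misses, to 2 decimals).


Each row occupies 200 * 4 = 800 bytes and starts on a line boundary, so it spans ceil(800 / 64) = 13 cache lines.
Row-major traversal misses (one per line touched): 43 * ceil(200 * 4 / 64) = 559
Column-major traversal misses (no reuse, every access misses): 43 * 200 = 8600
Ratio = 8600 / 559 = 15.38

15.38


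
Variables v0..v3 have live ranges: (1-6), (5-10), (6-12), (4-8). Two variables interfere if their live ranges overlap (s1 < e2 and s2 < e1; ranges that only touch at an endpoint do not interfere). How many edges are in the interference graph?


Check all pairs for overlapping intervals.
Two intervals (s1,e1) and (s2,e2) overlap if s1 < e2 and s2 < e1.
v0 (1-6) vs v1..v3: overlaps v1, v3 -> 2
v1 (5-10) vs v2..v3: overlaps v2, v3 -> 2
v2 (6-12) vs v3: overlaps v3 -> 1
Total overlapping pairs = 2 + 2 + 1 = 5

5


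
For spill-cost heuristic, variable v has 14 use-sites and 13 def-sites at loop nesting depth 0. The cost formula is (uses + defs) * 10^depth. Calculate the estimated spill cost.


uses + defs = 14 + 13 = 27
10^0 = 1
Spill cost = 27 * 1 = 27

27


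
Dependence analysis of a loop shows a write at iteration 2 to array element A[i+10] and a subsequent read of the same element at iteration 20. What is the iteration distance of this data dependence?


Distance = read iteration - write iteration
= 20 - 2 = 18

18


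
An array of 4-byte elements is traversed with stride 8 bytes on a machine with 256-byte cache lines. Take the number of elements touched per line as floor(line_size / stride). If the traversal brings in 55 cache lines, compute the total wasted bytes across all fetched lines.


Elements per line = floor(256 / 8) = 32
Bytes used per line = 32 * 4 = 128
Wasted per line = 256 - 128 = 128
Total wasted = 128 * 55 = 7040

7040


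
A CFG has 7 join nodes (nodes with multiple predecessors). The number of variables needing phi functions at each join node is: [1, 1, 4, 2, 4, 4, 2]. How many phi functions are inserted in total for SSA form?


Total phi functions = sum of phi functions at each join node
= 1 + 1 + 4 + 2 + 4 + 4 + 2 = 18

18


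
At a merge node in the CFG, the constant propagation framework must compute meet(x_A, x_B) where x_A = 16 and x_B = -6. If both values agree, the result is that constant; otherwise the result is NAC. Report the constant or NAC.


Meet operation: if both paths give the same constant, result is that constant; if they differ, result is NAC (not-a-constant).
Path A: 16, Path B: -6 -> differ
Result: not-a-constant -> NAC

NAC


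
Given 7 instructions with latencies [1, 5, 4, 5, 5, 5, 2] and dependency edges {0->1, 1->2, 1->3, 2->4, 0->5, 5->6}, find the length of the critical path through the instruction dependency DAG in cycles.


Compute longest path through dependency graph: dist(Ik) = max over predecessors of dist + latency(Ik).
dist(I0) = latency 1 = 1
dist(I1) = dist(I0) + 5 = 1 + 5 = 6
dist(I2) = dist(I1) + 4 = 6 + 4 = 10
dist(I3) = dist(I1) + 5 = 6 + 5 = 11
dist(I4) = dist(I2) + 5 = 10 + 5 = 15
dist(I5) = dist(I0) + 5 = 1 + 5 = 6
dist(I6) = dist(I5) + 2 = 6 + 2 = 8
Critical path = max dist = 15

15


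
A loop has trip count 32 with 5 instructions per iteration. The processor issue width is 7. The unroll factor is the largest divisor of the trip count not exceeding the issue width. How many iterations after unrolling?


Largest divisor of 32 <= 7 is 4
New iterations = 32 / 4 = 8

8


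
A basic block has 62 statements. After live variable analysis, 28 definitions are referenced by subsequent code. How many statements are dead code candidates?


Dead code = total statements - live definitions
= 62 - 28 = 34

34


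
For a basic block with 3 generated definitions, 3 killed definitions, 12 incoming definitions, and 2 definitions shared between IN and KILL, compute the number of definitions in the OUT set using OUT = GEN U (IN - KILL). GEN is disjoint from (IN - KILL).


IN - KILL: 12 - 2 = 10 surviving definitions
OUT = GEN + surviving = 3 + 10 = 13

13


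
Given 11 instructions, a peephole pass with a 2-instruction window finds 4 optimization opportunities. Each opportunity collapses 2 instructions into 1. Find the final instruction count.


Each match removes 1 instructions.
Total removed = 4 * 1 = 4
Remaining = 11 - 4 = 7

7


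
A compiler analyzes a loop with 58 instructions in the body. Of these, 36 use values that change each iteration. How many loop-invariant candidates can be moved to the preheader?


Invariant candidates = total - loop-dependent
= 58 - 36 = 22

22
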